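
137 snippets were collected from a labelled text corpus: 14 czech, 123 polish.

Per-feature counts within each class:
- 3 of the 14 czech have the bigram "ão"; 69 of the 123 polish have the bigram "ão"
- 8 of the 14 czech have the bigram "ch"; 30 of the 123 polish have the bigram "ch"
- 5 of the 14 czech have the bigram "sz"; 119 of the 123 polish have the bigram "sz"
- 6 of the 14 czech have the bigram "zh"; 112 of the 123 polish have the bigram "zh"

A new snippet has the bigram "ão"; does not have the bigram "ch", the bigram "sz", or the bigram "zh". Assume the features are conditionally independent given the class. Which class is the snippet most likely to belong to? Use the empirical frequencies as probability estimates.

czech

czech: (14/137) × (3/14) × (6/14) × (9/14) × (8/14) ≈ 0.00344747
polish: (123/137) × (69/123) × (93/123) × (4/123) × (11/123) ≈ 0.00110751
Highest score → czech.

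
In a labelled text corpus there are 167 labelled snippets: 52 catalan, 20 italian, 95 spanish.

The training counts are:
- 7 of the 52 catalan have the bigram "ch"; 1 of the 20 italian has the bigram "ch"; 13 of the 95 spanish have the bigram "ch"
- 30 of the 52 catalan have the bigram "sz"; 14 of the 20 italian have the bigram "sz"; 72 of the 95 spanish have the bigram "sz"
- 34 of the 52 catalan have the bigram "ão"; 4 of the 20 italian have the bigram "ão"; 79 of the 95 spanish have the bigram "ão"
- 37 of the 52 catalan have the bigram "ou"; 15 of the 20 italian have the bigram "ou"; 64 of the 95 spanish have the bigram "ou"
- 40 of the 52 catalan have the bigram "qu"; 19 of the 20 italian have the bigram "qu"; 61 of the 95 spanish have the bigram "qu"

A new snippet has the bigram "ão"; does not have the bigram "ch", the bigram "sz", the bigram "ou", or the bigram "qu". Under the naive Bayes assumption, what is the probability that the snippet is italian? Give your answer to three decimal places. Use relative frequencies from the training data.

catalan: (52/167) × (45/52) × (22/52) × (34/52) × (15/52) × (12/52) ≈ 0.004962
italian: (20/167) × (19/20) × (6/20) × (4/20) × (5/20) × (1/20) ≈ 0.0000853293
spanish: (95/167) × (82/95) × (23/95) × (79/95) × (31/95) × (34/95) ≈ 0.0115451
P(italian | x) = 0.0000853293 / 0.0165924293 ≈ 0.005

0.005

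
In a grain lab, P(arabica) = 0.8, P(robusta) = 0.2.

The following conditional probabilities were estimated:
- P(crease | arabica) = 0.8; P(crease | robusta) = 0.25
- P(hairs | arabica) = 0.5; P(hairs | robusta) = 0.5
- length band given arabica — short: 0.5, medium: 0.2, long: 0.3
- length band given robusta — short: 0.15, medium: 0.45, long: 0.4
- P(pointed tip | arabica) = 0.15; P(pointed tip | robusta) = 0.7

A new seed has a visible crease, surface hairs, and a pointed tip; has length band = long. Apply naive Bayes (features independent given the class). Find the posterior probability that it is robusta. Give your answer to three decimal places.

0.327

arabica: 0.8 × 0.8 × 0.5 × 0.3 × 0.15 = 0.0144
robusta: 0.2 × 0.25 × 0.5 × 0.4 × 0.7 = 0.007
P(robusta | x) = 0.007 / 0.0214 ≈ 0.327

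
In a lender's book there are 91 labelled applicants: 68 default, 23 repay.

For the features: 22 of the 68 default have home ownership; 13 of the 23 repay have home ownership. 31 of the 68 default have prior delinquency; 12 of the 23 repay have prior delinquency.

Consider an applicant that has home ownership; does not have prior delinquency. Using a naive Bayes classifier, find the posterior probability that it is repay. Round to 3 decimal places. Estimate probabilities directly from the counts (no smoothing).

default: (68/91) × (22/68) × (37/68) ≈ 0.131545
repay: (23/91) × (13/23) × (11/23) ≈ 0.068323
P(repay | x) = 0.068323 / 0.199868 ≈ 0.342

0.342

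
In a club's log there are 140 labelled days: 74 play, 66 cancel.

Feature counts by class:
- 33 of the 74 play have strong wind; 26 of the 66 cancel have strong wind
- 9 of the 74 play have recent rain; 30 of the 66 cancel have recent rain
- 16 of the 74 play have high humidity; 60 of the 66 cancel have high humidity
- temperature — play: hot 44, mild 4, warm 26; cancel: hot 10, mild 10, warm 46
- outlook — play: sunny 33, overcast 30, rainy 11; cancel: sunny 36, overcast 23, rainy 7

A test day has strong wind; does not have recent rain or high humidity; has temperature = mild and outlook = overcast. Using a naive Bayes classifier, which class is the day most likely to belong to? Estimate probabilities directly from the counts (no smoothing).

play

play: (74/140) × (33/74) × (65/74) × (58/74) × (4/74) × (30/74) ≈ 0.00355616
cancel: (66/140) × (26/66) × (36/66) × (6/66) × (10/66) × (23/66) ≈ 0.000486241
Highest score → play.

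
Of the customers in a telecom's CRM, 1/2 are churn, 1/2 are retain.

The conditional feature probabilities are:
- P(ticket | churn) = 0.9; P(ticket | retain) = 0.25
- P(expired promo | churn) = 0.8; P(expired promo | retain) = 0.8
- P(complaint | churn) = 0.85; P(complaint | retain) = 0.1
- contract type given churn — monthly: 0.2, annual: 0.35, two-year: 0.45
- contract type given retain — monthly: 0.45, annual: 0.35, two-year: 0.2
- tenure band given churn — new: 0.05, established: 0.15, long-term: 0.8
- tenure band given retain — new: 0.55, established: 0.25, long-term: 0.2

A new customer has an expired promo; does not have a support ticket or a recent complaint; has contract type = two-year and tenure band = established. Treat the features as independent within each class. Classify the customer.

retain

churn: 0.5 × (1−0.9) × 0.8 × (1−0.85) × 0.45 × 0.15 = 0.000405
retain: 0.5 × (1−0.25) × 0.8 × (1−0.1) × 0.2 × 0.25 = 0.0135
Highest score → retain.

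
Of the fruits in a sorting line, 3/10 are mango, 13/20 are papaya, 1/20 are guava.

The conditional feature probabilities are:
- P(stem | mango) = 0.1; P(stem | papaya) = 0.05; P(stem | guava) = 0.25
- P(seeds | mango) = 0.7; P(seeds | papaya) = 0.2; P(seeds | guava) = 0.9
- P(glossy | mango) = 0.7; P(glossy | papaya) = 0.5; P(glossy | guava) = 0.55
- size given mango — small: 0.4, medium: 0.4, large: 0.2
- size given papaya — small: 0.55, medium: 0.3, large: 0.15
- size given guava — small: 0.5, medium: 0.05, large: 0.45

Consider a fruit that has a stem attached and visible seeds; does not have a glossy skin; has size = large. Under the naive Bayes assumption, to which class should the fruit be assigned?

guava

mango: 0.3 × 0.1 × 0.7 × (1−0.7) × 0.2 = 0.00126
papaya: 0.65 × 0.05 × 0.2 × (1−0.5) × 0.15 = 0.0004875
guava: 0.05 × 0.25 × 0.9 × (1−0.55) × 0.45 = 0.002278125
Highest score → guava.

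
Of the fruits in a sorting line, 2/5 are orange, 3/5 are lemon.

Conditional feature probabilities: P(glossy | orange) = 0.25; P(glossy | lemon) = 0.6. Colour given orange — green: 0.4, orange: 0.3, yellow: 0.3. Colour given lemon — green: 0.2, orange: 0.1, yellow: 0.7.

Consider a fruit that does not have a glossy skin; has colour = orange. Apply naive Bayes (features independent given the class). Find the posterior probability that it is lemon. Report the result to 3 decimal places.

orange: 0.4 × (1−0.25) × 0.3 = 0.09
lemon: 0.6 × (1−0.6) × 0.1 = 0.024
P(lemon | x) = 0.024 / 0.114 ≈ 0.211

0.211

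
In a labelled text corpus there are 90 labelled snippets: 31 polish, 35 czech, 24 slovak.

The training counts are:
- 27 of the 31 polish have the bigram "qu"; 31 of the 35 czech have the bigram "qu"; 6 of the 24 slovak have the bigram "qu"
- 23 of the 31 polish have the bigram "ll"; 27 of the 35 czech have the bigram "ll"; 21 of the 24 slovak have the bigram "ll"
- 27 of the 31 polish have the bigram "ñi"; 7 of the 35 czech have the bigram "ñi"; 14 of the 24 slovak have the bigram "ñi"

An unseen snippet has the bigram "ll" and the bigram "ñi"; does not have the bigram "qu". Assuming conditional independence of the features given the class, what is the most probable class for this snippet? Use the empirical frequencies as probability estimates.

polish: (31/90) × (4/31) × (23/31) × (27/31) ≈ 0.0287201
czech: (35/90) × (4/35) × (27/35) × (7/35) ≈ 0.00685714
slovak: (24/90) × (18/24) × (21/24) × (14/24) ≈ 0.102083
Highest score → slovak.

slovak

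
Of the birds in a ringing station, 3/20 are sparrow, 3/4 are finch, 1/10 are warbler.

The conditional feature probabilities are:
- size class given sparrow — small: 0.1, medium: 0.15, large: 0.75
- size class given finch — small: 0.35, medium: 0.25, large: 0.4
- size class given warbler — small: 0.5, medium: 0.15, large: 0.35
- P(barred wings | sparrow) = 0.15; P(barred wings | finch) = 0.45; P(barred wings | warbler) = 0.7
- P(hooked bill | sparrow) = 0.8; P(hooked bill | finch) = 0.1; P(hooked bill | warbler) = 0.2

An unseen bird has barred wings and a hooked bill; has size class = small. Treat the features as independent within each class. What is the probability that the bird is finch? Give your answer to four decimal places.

0.5731

sparrow: 0.15 × 0.1 × 0.15 × 0.8 = 0.0018
finch: 0.75 × 0.35 × 0.45 × 0.1 = 0.0118125
warbler: 0.1 × 0.5 × 0.7 × 0.2 = 0.007
P(finch | x) = 0.0118125 / 0.0206125 ≈ 0.5731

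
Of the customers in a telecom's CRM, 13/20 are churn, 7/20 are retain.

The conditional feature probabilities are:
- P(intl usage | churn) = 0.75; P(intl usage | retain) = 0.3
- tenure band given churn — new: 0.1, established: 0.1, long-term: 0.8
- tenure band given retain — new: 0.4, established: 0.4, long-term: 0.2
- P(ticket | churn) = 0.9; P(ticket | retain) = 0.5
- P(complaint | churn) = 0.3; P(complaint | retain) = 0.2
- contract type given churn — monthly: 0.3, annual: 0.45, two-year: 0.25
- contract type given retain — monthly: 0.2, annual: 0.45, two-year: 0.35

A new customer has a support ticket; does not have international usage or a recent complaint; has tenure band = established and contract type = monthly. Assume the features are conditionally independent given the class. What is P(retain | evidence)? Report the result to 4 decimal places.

churn: 0.65 × (1−0.75) × 0.1 × 0.9 × (1−0.3) × 0.3 = 0.00307125
retain: 0.35 × (1−0.3) × 0.4 × 0.5 × (1−0.2) × 0.2 = 0.00784
P(retain | x) = 0.00784 / 0.01091125 ≈ 0.7185

0.7185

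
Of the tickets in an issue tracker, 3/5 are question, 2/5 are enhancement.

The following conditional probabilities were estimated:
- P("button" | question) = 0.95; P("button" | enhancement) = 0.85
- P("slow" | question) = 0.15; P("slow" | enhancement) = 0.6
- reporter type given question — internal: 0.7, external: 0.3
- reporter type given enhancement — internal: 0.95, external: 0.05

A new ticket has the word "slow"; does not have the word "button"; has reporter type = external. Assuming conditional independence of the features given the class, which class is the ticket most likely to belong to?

enhancement

question: 0.6 × (1−0.95) × 0.15 × 0.3 = 0.00135
enhancement: 0.4 × (1−0.85) × 0.6 × 0.05 = 0.0018
Highest score → enhancement.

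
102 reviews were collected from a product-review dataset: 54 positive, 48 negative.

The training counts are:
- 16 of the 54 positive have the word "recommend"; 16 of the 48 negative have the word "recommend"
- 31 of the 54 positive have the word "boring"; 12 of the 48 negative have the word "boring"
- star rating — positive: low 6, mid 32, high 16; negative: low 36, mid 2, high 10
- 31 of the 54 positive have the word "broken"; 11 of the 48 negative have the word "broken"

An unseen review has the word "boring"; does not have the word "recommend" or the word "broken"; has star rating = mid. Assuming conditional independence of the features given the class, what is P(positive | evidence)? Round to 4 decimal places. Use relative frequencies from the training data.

0.9554

positive: (54/102) × (38/54) × (31/54) × (32/54) × (23/54) ≈ 0.0539811
negative: (48/102) × (32/48) × (12/48) × (2/48) × (37/48) ≈ 0.00251906
P(positive | x) = 0.0539811 / 0.05650016 ≈ 0.9554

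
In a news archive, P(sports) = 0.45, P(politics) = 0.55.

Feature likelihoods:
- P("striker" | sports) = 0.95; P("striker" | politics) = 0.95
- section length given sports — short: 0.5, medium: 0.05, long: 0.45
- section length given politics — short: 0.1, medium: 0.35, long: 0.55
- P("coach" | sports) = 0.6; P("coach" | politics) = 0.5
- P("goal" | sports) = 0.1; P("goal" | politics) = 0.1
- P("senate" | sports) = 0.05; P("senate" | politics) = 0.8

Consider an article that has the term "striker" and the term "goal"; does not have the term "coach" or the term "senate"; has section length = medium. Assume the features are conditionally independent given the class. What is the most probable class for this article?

politics

sports: 0.45 × 0.95 × 0.05 × (1−0.6) × 0.1 × (1−0.05) = 0.00081225
politics: 0.55 × 0.95 × 0.35 × (1−0.5) × 0.1 × (1−0.8) = 0.00182875
Highest score → politics.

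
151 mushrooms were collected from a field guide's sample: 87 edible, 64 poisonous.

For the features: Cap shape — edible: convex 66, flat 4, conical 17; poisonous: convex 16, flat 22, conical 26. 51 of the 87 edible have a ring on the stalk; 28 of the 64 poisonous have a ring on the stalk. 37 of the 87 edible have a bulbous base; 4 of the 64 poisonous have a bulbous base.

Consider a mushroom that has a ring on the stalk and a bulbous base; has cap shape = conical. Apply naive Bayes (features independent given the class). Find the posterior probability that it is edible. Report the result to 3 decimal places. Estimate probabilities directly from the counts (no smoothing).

0.856

edible: (87/151) × (17/87) × (51/87) × (37/87) ≈ 0.0280676
poisonous: (64/151) × (26/64) × (28/64) × (4/64) ≈ 0.0047082
P(edible | x) = 0.0280676 / 0.0327758 ≈ 0.856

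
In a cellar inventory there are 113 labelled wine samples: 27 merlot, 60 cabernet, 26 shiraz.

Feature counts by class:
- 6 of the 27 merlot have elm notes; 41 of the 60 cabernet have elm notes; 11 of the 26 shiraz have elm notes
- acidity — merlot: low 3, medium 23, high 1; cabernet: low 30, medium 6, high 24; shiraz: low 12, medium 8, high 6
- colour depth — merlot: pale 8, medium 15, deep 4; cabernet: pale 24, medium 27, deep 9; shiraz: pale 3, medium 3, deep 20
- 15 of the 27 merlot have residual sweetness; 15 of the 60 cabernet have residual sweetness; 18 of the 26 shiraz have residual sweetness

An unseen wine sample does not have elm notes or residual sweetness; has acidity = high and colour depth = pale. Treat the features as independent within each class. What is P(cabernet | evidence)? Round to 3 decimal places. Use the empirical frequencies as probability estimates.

0.910

merlot: (27/113) × (21/27) × (1/27) × (8/27) × (12/27) ≈ 0.000906402
cabernet: (60/113) × (19/60) × (24/60) × (24/60) × (45/60) ≈ 0.020177
shiraz: (26/113) × (15/26) × (6/26) × (3/26) × (8/26) ≈ 0.00108757
P(cabernet | x) = 0.020177 / 0.022170972 ≈ 0.910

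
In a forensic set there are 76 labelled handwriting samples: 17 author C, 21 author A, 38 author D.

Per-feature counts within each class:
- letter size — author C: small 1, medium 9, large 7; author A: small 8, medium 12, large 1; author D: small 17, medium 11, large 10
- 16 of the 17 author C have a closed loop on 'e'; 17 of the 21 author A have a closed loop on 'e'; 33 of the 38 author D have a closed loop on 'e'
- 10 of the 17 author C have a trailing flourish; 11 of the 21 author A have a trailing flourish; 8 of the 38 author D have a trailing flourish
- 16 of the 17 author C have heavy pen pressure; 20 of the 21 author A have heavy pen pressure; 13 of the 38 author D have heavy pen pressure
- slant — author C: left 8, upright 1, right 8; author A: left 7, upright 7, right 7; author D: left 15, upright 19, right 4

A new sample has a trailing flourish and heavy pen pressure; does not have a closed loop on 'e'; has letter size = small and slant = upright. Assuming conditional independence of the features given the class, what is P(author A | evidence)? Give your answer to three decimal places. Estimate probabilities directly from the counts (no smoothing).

0.754

author C: (17/76) × (1/17) × (1/17) × (10/17) × (16/17) × (1/17) ≈ 0.0000252064
author A: (21/76) × (8/21) × (4/21) × (11/21) × (20/21) × (7/21) ≈ 0.00333411
author D: (38/76) × (17/38) × (5/38) × (8/38) × (13/38) × (19/38) ≈ 0.00105988
P(author A | x) = 0.00333411 / 0.0044191964 ≈ 0.754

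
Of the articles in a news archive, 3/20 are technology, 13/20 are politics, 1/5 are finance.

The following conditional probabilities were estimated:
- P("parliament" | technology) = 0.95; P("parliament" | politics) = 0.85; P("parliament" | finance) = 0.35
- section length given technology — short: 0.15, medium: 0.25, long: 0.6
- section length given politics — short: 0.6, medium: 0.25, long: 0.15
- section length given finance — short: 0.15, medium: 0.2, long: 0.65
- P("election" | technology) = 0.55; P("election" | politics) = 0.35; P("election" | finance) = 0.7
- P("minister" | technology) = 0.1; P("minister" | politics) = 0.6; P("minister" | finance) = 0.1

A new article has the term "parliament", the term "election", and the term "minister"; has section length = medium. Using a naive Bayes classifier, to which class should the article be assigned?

technology: 0.15 × 0.95 × 0.25 × 0.55 × 0.1 = 0.001959375
politics: 0.65 × 0.85 × 0.25 × 0.35 × 0.6 = 0.02900625
finance: 0.2 × 0.35 × 0.2 × 0.7 × 0.1 = 0.00098
Highest score → politics.

politics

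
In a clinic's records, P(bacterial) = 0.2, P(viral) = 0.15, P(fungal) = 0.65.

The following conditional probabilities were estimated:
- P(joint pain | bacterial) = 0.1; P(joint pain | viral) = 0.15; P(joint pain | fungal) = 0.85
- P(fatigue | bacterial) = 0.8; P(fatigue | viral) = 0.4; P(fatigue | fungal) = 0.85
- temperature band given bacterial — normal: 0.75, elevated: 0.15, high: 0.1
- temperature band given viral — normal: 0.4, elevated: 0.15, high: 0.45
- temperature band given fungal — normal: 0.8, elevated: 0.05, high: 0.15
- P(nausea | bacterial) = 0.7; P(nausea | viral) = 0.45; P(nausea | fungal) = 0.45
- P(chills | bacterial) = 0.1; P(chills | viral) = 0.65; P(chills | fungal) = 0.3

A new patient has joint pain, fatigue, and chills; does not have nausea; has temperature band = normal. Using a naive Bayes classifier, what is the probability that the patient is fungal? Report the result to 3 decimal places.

0.974

bacterial: 0.2 × 0.1 × 0.8 × 0.75 × (1−0.7) × 0.1 = 0.00036
viral: 0.15 × 0.15 × 0.4 × 0.4 × (1−0.45) × 0.65 = 0.001287
fungal: 0.65 × 0.85 × 0.85 × 0.8 × (1−0.45) × 0.3 = 0.0619905
P(fungal | x) = 0.0619905 / 0.0636375 ≈ 0.974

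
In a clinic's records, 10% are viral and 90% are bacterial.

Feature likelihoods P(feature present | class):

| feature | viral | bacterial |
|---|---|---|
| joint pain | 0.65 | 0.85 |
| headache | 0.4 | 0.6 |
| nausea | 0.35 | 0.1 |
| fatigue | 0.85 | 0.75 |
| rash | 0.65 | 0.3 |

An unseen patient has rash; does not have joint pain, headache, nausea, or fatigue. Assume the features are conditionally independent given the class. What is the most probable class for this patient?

bacterial

viral: 0.1 × (1−0.65) × (1−0.4) × (1−0.35) × (1−0.85) × 0.65 = 0.001330875
bacterial: 0.9 × (1−0.85) × (1−0.6) × (1−0.1) × (1−0.75) × 0.3 = 0.003645
Highest score → bacterial.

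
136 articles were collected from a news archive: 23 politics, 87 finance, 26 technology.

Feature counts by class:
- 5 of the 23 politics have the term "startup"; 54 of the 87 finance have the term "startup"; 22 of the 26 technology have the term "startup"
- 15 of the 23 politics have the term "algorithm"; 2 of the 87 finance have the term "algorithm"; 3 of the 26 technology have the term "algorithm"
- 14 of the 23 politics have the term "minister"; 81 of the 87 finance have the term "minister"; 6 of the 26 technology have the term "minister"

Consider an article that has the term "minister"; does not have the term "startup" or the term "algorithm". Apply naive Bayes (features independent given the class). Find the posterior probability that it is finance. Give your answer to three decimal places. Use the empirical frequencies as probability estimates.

politics: (23/136) × (18/23) × (8/23) × (14/23) ≈ 0.0280218
finance: (87/136) × (33/87) × (85/87) × (81/87) ≈ 0.220719
technology: (26/136) × (4/26) × (23/26) × (6/26) ≈ 0.00600418
P(finance | x) = 0.220719 / 0.25474498 ≈ 0.866

0.866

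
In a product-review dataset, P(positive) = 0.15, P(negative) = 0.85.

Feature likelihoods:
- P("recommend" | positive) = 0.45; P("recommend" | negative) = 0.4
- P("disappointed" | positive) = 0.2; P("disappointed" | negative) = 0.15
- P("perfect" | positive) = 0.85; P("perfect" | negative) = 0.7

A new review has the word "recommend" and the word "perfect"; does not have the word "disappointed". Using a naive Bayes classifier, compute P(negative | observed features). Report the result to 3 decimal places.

positive: 0.15 × 0.45 × (1−0.2) × 0.85 = 0.0459
negative: 0.85 × 0.4 × (1−0.15) × 0.7 = 0.2023
P(negative | x) = 0.2023 / 0.2482 ≈ 0.815

0.815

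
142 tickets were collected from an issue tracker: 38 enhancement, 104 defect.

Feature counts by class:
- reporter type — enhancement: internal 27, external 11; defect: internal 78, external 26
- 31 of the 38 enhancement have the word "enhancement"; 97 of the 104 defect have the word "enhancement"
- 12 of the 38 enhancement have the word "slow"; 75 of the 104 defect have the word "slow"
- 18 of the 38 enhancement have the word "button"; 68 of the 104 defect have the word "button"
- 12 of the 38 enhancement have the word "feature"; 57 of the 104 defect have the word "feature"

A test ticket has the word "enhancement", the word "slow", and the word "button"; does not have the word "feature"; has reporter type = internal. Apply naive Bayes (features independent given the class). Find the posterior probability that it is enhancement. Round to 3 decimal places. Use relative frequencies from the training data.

enhancement: (38/142) × (27/38) × (31/38) × (12/38) × (18/38) × (26/38) ≈ 0.0158756
defect: (104/142) × (78/104) × (97/104) × (75/104) × (68/104) × (47/104) ≈ 0.109172
P(enhancement | x) = 0.0158756 / 0.1250476 ≈ 0.127

0.127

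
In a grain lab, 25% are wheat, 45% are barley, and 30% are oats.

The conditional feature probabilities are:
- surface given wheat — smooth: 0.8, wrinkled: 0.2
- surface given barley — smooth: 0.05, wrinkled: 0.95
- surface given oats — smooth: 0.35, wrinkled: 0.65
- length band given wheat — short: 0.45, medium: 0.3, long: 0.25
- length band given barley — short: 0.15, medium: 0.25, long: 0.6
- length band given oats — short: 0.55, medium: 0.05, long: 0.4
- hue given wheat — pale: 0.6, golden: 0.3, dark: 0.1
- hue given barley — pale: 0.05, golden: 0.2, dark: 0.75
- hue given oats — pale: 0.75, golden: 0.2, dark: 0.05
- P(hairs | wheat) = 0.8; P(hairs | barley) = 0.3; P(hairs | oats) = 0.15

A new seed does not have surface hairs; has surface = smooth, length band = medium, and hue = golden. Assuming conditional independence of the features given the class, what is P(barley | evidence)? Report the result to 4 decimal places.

0.1491

wheat: 0.25 × 0.8 × 0.3 × 0.3 × (1−0.8) = 0.0036
barley: 0.45 × 0.05 × 0.25 × 0.2 × (1−0.3) = 0.0007875
oats: 0.3 × 0.35 × 0.05 × 0.2 × (1−0.15) = 0.0008925
P(barley | x) = 0.0007875 / 0.00528 ≈ 0.1491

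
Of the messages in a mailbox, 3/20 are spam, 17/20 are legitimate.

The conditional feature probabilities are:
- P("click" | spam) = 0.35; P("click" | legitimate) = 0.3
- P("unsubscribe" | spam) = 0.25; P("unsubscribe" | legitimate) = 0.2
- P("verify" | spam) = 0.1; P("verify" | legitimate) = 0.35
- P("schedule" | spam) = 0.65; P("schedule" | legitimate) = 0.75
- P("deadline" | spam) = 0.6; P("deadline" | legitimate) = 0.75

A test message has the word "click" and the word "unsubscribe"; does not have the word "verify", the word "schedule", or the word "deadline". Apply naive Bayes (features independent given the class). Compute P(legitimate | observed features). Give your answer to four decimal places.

0.5561

spam: 0.15 × 0.35 × 0.25 × (1−0.1) × (1−0.65) × (1−0.6) = 0.00165375
legitimate: 0.85 × 0.3 × 0.2 × (1−0.35) × (1−0.75) × (1−0.75) = 0.002071875
P(legitimate | x) = 0.002071875 / 0.003725625 ≈ 0.5561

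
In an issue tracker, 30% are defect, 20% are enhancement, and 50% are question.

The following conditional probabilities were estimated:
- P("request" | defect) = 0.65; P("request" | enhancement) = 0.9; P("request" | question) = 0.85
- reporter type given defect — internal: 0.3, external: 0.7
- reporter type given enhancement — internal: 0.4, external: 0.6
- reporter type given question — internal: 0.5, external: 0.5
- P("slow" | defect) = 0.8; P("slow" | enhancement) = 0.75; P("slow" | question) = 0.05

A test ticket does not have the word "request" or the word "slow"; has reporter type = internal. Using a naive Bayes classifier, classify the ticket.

question

defect: 0.3 × (1−0.65) × 0.3 × (1−0.8) = 0.0063
enhancement: 0.2 × (1−0.9) × 0.4 × (1−0.75) = 0.002
question: 0.5 × (1−0.85) × 0.5 × (1−0.05) = 0.035625
Highest score → question.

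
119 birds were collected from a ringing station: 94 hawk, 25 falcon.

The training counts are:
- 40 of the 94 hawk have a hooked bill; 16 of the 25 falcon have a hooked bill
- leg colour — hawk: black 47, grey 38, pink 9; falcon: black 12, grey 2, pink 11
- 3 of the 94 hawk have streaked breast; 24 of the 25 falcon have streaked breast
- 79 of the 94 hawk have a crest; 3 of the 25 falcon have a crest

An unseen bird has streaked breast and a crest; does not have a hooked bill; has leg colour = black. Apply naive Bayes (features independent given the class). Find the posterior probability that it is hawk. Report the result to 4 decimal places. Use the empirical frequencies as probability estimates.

hawk: (94/119) × (54/94) × (47/94) × (3/94) × (79/94) ≈ 0.00608568
falcon: (25/119) × (9/25) × (12/25) × (24/25) × (3/25) ≈ 0.00418205
P(hawk | x) = 0.00608568 / 0.01026773 ≈ 0.5927

0.5927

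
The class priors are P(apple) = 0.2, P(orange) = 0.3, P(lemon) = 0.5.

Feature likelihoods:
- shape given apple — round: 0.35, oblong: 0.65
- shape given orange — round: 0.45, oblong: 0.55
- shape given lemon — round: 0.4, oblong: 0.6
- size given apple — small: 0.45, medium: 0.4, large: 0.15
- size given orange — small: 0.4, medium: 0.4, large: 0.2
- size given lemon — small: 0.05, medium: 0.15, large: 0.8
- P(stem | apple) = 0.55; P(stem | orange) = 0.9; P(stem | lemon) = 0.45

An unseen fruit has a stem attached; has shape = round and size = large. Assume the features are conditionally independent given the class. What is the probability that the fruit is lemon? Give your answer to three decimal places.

0.705

apple: 0.2 × 0.35 × 0.15 × 0.55 = 0.005775
orange: 0.3 × 0.45 × 0.2 × 0.9 = 0.0243
lemon: 0.5 × 0.4 × 0.8 × 0.45 = 0.072
P(lemon | x) = 0.072 / 0.102075 ≈ 0.705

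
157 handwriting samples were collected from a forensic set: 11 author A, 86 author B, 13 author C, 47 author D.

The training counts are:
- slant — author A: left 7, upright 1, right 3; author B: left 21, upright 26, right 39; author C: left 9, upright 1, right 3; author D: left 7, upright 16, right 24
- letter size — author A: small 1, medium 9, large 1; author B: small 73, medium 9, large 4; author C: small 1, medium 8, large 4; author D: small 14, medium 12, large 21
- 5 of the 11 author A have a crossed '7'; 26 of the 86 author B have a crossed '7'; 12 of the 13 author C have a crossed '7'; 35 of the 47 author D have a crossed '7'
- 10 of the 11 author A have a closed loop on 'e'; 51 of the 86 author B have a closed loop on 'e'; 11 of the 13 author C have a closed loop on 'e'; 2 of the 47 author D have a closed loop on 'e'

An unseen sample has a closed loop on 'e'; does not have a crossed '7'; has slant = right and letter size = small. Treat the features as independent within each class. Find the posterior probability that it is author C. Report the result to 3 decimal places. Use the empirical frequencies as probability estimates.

0.001

author A: (11/157) × (3/11) × (1/11) × (6/11) × (10/11) ≈ 0.00086138
author B: (86/157) × (39/86) × (73/86) × (60/86) × (51/86) ≈ 0.0872396
author C: (13/157) × (3/13) × (1/13) × (1/13) × (11/13) ≈ 0.0000956719
author D: (47/157) × (24/47) × (14/47) × (12/47) × (2/47) ≈ 0.000494718
P(author C | x) = 0.0000956719 / 0.0886913699 ≈ 0.001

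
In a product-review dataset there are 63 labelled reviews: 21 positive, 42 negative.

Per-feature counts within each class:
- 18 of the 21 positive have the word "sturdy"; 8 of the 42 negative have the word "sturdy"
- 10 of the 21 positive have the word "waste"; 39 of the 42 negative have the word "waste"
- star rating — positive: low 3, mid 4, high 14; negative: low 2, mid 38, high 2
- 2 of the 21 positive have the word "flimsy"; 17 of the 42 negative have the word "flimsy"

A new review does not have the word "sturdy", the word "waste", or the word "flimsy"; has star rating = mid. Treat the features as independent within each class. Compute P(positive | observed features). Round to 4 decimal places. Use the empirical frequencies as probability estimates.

positive: (21/63) × (3/21) × (11/21) × (4/21) × (19/21) ≈ 0.00429862
negative: (42/63) × (34/42) × (3/42) × (38/42) × (25/42) ≈ 0.0207604
P(positive | x) = 0.00429862 / 0.02505902 ≈ 0.1715

0.1715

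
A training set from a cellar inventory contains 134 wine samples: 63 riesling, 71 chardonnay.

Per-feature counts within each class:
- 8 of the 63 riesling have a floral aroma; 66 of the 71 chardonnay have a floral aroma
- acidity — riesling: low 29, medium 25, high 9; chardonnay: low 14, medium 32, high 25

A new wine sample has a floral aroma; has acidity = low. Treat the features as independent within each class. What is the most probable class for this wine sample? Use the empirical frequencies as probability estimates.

chardonnay

riesling: (63/134) × (8/63) × (29/63) ≈ 0.0274816
chardonnay: (71/134) × (66/71) × (14/71) ≈ 0.09712
Highest score → chardonnay.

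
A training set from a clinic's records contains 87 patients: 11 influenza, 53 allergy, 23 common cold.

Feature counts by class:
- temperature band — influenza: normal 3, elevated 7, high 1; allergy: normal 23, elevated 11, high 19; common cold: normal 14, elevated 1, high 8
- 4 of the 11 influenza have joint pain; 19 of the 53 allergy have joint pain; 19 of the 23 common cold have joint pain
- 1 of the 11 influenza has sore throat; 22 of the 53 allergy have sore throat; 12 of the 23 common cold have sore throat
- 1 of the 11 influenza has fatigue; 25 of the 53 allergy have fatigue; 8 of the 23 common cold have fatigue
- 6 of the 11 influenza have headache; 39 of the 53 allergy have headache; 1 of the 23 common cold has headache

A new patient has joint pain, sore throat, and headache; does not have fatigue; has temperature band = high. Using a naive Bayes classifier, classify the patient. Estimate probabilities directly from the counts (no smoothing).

influenza: (11/87) × (1/11) × (4/11) × (1/11) × (10/11) × (6/11) ≈ 0.000188418
allergy: (53/87) × (19/53) × (19/53) × (22/53) × (28/53) × (39/53) ≈ 0.0126337
common cold: (23/87) × (8/23) × (19/23) × (12/23) × (15/23) × (1/23) ≈ 0.00112379
Highest score → allergy.

allergy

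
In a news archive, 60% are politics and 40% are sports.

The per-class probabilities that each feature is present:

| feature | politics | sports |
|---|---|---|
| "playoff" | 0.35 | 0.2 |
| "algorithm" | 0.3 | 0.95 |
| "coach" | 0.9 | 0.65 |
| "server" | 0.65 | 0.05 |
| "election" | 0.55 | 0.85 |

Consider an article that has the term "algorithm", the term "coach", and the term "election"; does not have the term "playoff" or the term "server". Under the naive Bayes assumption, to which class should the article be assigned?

sports

politics: 0.6 × (1−0.35) × 0.3 × 0.9 × (1−0.65) × 0.55 = 0.02027025
sports: 0.4 × (1−0.2) × 0.95 × 0.65 × (1−0.05) × 0.85 = 0.159562
Highest score → sports.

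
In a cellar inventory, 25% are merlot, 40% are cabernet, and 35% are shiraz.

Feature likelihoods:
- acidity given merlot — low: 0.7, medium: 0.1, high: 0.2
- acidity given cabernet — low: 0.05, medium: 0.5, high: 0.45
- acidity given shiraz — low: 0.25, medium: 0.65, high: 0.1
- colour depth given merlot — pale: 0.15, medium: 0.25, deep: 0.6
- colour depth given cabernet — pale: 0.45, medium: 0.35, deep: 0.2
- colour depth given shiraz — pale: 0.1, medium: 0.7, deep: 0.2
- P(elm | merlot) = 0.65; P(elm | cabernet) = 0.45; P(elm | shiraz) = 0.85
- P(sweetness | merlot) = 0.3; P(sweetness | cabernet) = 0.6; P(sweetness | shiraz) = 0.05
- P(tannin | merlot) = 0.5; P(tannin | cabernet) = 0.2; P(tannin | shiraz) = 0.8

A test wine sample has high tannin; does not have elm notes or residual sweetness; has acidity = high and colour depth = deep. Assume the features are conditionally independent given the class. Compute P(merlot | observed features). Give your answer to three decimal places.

merlot: 0.25 × 0.2 × 0.6 × (1−0.65) × (1−0.3) × 0.5 = 0.003675
cabernet: 0.4 × 0.45 × 0.2 × (1−0.45) × (1−0.6) × 0.2 = 0.001584
shiraz: 0.35 × 0.1 × 0.2 × (1−0.85) × (1−0.05) × 0.8 = 0.000798
P(merlot | x) = 0.003675 / 0.006057 ≈ 0.607

0.607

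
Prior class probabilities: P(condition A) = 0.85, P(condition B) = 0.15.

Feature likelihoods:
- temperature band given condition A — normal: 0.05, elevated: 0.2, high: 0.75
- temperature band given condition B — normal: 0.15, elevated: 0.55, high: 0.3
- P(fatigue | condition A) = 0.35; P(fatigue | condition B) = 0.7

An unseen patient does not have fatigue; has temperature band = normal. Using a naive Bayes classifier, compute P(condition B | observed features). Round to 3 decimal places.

condition A: 0.85 × 0.05 × (1−0.35) = 0.027625
condition B: 0.15 × 0.15 × (1−0.7) = 0.00675
P(condition B | x) = 0.00675 / 0.034375 ≈ 0.196

0.196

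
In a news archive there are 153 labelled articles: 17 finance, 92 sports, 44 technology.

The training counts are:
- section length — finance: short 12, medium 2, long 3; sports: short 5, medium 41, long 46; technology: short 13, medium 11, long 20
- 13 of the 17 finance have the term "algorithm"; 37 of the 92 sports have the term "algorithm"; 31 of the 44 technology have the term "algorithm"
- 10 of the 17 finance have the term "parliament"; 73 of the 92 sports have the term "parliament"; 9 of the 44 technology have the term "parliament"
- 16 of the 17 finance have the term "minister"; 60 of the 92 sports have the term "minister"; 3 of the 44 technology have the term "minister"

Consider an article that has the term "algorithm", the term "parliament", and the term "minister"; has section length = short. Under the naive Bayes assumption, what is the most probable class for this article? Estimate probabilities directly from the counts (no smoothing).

finance

finance: (17/153) × (12/17) × (13/17) × (10/17) × (16/17) ≈ 0.0332052
sports: (92/153) × (5/92) × (37/92) × (73/92) × (60/92) ≈ 0.00680128
technology: (44/153) × (13/44) × (31/44) × (9/44) × (3/44) ≈ 0.000834871
Highest score → finance.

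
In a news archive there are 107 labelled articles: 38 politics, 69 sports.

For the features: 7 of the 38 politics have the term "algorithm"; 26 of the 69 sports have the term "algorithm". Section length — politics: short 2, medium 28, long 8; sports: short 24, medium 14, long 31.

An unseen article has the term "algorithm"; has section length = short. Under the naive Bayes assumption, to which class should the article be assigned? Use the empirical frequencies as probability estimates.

sports

politics: (38/107) × (7/38) × (2/38) ≈ 0.00344319
sports: (69/107) × (26/69) × (24/69) ≈ 0.0845185
Highest score → sports.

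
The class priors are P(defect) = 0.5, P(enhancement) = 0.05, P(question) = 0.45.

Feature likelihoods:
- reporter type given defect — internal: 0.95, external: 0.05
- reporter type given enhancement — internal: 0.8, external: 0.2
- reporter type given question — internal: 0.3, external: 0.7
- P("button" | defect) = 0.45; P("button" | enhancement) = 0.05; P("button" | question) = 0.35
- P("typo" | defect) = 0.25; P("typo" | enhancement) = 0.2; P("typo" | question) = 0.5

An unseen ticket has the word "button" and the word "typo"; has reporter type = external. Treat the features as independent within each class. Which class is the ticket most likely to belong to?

defect: 0.5 × 0.05 × 0.45 × 0.25 = 0.0028125
enhancement: 0.05 × 0.2 × 0.05 × 0.2 = 0.0001
question: 0.45 × 0.7 × 0.35 × 0.5 = 0.055125
Highest score → question.

question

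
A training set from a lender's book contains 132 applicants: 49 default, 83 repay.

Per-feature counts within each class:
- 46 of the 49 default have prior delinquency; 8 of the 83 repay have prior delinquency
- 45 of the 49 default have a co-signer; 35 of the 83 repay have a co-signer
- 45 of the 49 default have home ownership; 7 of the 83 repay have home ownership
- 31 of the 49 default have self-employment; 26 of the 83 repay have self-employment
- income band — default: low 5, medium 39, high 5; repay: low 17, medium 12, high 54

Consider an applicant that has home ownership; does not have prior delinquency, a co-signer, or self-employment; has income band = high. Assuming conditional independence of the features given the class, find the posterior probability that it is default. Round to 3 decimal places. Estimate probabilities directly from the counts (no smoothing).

default: (49/132) × (3/49) × (4/49) × (45/49) × (18/49) × (5/49) ≈ 0.0000638672
repay: (83/132) × (75/83) × (48/83) × (7/83) × (57/83) × (54/83) ≈ 0.0123818
P(default | x) = 0.0000638672 / 0.0124456672 ≈ 0.005

0.005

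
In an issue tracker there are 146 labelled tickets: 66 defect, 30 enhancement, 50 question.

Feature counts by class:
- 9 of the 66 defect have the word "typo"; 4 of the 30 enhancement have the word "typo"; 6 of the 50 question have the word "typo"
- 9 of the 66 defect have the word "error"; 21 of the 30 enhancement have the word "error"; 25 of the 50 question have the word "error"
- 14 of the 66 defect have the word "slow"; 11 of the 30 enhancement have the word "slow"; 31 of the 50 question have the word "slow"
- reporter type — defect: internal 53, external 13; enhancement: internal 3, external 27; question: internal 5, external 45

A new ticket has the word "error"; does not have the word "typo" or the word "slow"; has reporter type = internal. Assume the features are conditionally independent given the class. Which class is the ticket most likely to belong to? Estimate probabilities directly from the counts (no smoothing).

defect

defect: (66/146) × (57/66) × (9/66) × (52/66) × (53/66) ≈ 0.0336831
enhancement: (30/146) × (26/30) × (21/30) × (19/30) × (3/30) ≈ 0.00789498
question: (50/146) × (44/50) × (25/50) × (19/50) × (5/50) ≈ 0.00572603
Highest score → defect.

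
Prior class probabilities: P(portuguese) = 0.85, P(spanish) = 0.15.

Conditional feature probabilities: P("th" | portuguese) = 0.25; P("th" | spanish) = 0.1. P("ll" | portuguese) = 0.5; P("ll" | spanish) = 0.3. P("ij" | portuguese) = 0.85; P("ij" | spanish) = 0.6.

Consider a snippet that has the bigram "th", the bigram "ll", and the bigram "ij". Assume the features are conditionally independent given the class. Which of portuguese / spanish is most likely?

portuguese: 0.85 × 0.25 × 0.5 × 0.85 = 0.0903125
spanish: 0.15 × 0.1 × 0.3 × 0.6 = 0.0027
Highest score → portuguese.

portuguese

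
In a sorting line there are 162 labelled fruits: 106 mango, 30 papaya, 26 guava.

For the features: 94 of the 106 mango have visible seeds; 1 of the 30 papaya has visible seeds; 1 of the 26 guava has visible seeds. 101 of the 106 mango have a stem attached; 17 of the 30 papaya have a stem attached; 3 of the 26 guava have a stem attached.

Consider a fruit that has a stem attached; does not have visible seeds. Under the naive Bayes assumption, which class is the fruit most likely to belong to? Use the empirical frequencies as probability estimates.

mango: (106/162) × (12/106) × (101/106) ≈ 0.07058
papaya: (30/162) × (29/30) × (17/30) ≈ 0.10144
guava: (26/162) × (25/26) × (3/26) ≈ 0.0178063
Highest score → papaya.

papaya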